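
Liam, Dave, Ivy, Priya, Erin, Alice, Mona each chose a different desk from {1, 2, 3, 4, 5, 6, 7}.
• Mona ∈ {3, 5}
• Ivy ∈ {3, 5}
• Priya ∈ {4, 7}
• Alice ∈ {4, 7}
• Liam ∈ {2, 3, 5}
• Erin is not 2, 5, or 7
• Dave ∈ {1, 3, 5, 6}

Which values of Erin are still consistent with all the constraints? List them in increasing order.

1, 6

Among the 7 variables, 2 fits only Liam (and all 7 values in {1, 2, 3, 4, 5, 6, 7} must be used), so Liam = 2.
Ivy and Mona share exactly the 2 values {3, 5}; by pigeonhole those values go to them, so strike 3, 5 from Dave, Erin.
Priya and Alice share exactly the 2 values {4, 7}; by pigeonhole those values go to them, so strike 4, 7 from Erin.
No further eliminations apply; Erin can still be any of 1, 6.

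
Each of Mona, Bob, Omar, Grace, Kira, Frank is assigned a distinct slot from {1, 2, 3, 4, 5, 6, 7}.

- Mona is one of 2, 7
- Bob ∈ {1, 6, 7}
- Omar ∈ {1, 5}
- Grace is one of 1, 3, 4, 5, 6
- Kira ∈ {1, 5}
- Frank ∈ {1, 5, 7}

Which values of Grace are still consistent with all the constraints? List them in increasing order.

Omar and Kira between them cover only {1, 5} — a naked pair. Remove those values from Bob, Grace, Frank.
That leaves Frank = 7. Strike 7 from Mona, Bob.
Mona must be 2 (only option left).
That leaves Bob = 6. Remove 6 from Grace.
No further eliminations apply; Grace can still be any of 3, 4.

3, 4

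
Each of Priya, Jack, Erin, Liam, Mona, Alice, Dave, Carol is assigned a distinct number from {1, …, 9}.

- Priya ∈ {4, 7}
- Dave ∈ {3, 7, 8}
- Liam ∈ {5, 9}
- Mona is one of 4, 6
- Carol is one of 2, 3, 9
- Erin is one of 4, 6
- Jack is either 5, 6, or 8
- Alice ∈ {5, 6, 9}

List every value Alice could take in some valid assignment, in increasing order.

5, 9

The 8 variables draw from only 8 values {2, 3, 4, 5, 6, 7, 8, 9}, so each is used; only Carol can be 2, hence Carol = 2.
Among the 7 still-open variables, 3 fits only Dave (and all 7 values in {3, 4, 5, 6, 7, 8, 9} must be used), so Dave = 3.
The 6 still-open variables together cover exactly {4, 5, 6, 7, 8, 9} — 6 values for 6 variables — and 7 appears only in Priya's list, so Priya = 7.
The 5 still-open variables draw from only 5 values {4, 5, 6, 8, 9}, so each is used; only Jack can be 8, hence Jack = 8.
Erin and Mona between them cover only {4, 6} — a naked pair. Remove those values from Alice.
No further eliminations apply; Alice can still be any of 5, 9.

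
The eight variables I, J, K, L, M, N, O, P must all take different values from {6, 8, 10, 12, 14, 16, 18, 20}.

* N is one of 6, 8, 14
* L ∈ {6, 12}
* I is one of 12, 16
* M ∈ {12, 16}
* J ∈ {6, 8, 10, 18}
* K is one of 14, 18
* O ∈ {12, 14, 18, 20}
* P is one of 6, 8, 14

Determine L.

The 8 variables together cover exactly {6, 8, 10, 12, 14, 16, 18, 20} — 8 values for 8 variables — and 10 appears only in J's list, so J = 10.
The 7 still-open variables draw from only 7 values {6, 8, 12, 14, 16, 18, 20}, so each is used; only O can be 20, hence O = 20.
Among the 6 still-open variables, 18 fits only K (and all 6 values in {6, 8, 12, 14, 16, 18} must be used), so K = 18.
The 2 variables I and M are confined to {12, 16}, which locks those values in; drop them from L.
So L = 6.

6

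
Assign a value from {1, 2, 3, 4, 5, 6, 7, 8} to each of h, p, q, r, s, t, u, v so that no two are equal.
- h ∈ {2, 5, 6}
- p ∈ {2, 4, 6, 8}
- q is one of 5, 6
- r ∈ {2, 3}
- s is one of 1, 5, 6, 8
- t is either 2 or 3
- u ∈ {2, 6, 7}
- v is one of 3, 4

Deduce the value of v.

The 8 variables together cover exactly {1, 2, 3, 4, 5, 6, 7, 8} — 8 values for 8 variables — and 1 appears only in s's list, so s = 1.
The 7 still-open variables together cover exactly {2, 3, 4, 5, 6, 7, 8} — 7 values for 7 variables — and 7 appears only in u's list, so u = 7.
The 6 still-open variables together cover exactly {2, 3, 4, 5, 6, 8} — 6 values for 6 variables — and 8 appears only in p's list, so p = 8.
The 5 still-open variables together cover exactly {2, 3, 4, 5, 6} — 5 values for 5 variables — and 4 appears only in v's list, so v = 4.

4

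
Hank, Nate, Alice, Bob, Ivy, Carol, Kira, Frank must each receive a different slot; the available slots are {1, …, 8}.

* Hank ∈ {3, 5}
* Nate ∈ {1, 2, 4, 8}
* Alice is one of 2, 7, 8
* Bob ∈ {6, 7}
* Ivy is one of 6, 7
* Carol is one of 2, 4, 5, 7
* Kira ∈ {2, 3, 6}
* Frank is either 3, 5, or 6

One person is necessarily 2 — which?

The 8 variables together cover exactly {1, 2, 3, 4, 5, 6, 7, 8} — 8 values for 8 variables — and 1 appears only in Nate's list, so Nate = 1.
The 7 still-open variables draw from only 7 values {2, 3, 4, 5, 6, 7, 8}, so each is used; only Carol can be 4, hence Carol = 4.
The 6 still-open variables draw from only 6 values {2, 3, 5, 6, 7, 8}, so each is used; only Alice can be 8, hence Alice = 8.
The 5 still-open variables draw from only 5 values {2, 3, 5, 6, 7}, so each is used; only Kira can be 2, hence Kira = 2.

Kira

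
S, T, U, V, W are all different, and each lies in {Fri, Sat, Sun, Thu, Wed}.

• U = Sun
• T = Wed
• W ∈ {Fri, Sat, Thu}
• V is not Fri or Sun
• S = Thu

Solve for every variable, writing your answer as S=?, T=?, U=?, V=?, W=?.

S=Thu, T=Wed, U=Sun, V=Sat, W=Fri

S has just one choice, so S = Thu. Remove Thu from V, W.
That leaves T = Wed. Strike Wed from V.
U must be Sun (only option left).
That leaves V = Sat. Strike Sat from W.
W's domain is down to {Fri}, so W = Fri.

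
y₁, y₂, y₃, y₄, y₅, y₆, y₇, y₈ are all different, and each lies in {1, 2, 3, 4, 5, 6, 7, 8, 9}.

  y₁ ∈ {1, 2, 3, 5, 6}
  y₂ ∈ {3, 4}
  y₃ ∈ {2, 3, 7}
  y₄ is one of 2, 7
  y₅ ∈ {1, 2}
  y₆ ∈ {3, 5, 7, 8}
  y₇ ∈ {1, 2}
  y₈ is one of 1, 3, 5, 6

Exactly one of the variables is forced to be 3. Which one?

y₃

Among the 8 variables, 4 fits only y₂ (and all 8 values in {1, 2, 3, 4, 5, 6, 7, 8} must be used), so y₂ = 4.
The 7 still-open variables draw from only 7 values {1, 2, 3, 5, 6, 7, 8}, so each is used; only y₆ can be 8, hence y₆ = 8.
y₅ and y₇ between them cover only {1, 2} — a naked pair. Remove those values from y₁, y₃, y₄, y₈.
y₄ must be 7 (only option left). So y₃ can't be 7.
So 3 goes to y₃.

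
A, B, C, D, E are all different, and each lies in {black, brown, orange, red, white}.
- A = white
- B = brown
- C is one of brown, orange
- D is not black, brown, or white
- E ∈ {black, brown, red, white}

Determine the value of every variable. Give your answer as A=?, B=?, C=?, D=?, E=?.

A's domain is down to {white}, so A = white. So E can't be white.
B must be brown (only option left). Remove brown from C, E.
C's domain is down to {orange}, so C = orange. Strike orange from D.
D's domain is down to {red}, so D = red. Eliminate red elsewhere: E.
That leaves E = black.

A=white, B=brown, C=orange, D=red, E=black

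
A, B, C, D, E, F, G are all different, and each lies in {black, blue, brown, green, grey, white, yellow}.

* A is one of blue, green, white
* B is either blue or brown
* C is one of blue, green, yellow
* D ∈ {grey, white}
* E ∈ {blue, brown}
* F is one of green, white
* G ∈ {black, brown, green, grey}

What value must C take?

The 7 variables together cover exactly {black, blue, brown, green, grey, white, yellow} — 7 values for 7 variables — and black appears only in G's list, so G = black.
The 6 still-open variables draw from only 6 values {blue, brown, green, grey, white, yellow}, so each is used; only D can be grey, hence D = grey.
The 5 still-open variables draw from only 5 values {blue, brown, green, white, yellow}, so each is used; only C can be yellow, hence C = yellow.

yellow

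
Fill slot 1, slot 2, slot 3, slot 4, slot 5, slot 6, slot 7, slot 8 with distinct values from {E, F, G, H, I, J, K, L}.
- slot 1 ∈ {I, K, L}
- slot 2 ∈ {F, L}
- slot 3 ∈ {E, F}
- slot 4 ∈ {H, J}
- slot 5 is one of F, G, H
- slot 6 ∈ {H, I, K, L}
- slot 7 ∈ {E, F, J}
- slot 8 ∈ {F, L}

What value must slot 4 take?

H

The 8 variables together cover exactly {E, F, G, H, I, J, K, L} — 8 values for 8 variables — and G appears only in slot 5's list, so slot 5 = G.
slot 2 and slot 8 share exactly the 2 values {F, L}; by pigeonhole those values go to them, so strike F, L from slot 1, slot 3, slot 6, slot 7.
That leaves slot 3 = E. Remove E from slot 7.
That leaves slot 7 = J. So slot 4 can't be J.
So slot 4 = H.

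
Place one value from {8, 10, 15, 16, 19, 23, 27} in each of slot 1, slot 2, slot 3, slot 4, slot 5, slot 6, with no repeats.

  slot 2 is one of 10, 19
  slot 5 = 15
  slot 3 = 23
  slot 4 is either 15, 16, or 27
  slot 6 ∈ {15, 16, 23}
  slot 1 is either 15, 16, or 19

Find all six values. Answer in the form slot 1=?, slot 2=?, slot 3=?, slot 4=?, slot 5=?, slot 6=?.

slot 3 has just one choice, so slot 3 = 23. Strike 23 from slot 6.
slot 5 has just one choice, so slot 5 = 15. So slot 1, slot 4, slot 6 can't be 15.
slot 6 must be 16 (only option left). Remove 16 from slot 1, slot 4.
That leaves slot 1 = 19. Remove 19 from slot 2.
slot 2 has just one choice, so slot 2 = 10.
slot 4 has just one choice, so slot 4 = 27.

slot 1=19, slot 2=10, slot 3=23, slot 4=27, slot 5=15, slot 6=16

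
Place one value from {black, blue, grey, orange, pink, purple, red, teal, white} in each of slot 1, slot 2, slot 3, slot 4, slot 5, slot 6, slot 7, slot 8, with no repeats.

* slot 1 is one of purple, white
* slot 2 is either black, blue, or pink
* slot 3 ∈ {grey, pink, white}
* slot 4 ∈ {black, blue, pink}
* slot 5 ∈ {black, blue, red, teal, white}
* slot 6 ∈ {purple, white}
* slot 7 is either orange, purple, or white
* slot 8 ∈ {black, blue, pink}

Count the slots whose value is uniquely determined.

slot 1 and slot 6 share exactly the 2 values {purple, white}; by pigeonhole those values go to them, so strike purple, white from slot 3, slot 5, slot 7.
slot 7's domain is down to {orange}, so slot 7 = orange.
slot 2, slot 4, slot 8 between them cover only {black, blue, pink} — a naked triple. Remove those values from slot 3, slot 5.
slot 3 has just one choice, so slot 3 = grey.
Determined: slot 3=grey, slot 7=orange. The other slots each still have more than one consistent value. That makes 2.

2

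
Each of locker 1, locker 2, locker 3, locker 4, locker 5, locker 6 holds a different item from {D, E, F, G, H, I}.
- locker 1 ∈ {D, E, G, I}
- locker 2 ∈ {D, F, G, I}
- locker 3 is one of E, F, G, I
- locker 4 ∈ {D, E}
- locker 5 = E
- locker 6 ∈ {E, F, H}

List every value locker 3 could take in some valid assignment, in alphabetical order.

F, G, I

locker 5's domain is down to {E}, so locker 5 = E. Eliminate E elsewhere: locker 1, locker 3, locker 4, locker 6.
locker 4 has just one choice, so locker 4 = D. Remove D from locker 1, locker 2.
Among the 4 still-open variables, H fits only locker 6 (and all 4 values in {F, G, H, I} must be used), so locker 6 = H.
No further eliminations apply; locker 3 can still be any of F, G, I.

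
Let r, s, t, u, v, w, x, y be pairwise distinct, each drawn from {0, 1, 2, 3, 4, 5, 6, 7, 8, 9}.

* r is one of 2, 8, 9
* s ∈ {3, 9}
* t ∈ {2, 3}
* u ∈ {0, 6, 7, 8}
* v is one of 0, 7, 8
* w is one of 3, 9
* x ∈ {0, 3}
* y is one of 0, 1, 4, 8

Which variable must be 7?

v

s and w share exactly the 2 values {3, 9}; by pigeonhole those values go to them, so strike 3, 9 from r, t, x.
t has just one choice, so t = 2. Strike 2 from r.
That leaves x = 0. Remove 0 from u, v, y.
r's domain is down to {8}, so r = 8. Remove 8 from u, v, y.
So 7 goes to v.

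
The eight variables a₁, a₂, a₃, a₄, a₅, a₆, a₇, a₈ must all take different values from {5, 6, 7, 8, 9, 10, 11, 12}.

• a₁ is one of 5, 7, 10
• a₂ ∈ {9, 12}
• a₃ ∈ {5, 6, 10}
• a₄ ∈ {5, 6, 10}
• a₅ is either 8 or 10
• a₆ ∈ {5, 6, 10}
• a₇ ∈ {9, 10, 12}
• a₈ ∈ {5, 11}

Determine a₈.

The 8 variables draw from only 8 values {5, 6, 7, 8, 9, 10, 11, 12}, so each is used; only a₁ can be 7, hence a₁ = 7.
The 7 still-open variables together cover exactly {5, 6, 8, 9, 10, 11, 12} — 7 values for 7 variables — and 8 appears only in a₅'s list, so a₅ = 8.
The 6 still-open variables draw from only 6 values {5, 6, 9, 10, 11, 12}, so each is used; only a₈ can be 11, hence a₈ = 11.

11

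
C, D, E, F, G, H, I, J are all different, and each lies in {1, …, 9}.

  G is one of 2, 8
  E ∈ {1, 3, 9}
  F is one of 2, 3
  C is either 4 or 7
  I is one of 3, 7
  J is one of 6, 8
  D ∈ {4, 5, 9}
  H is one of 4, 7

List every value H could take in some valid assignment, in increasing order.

4, 7

C and H between them cover only {4, 7} — a naked pair. Remove those values from D, I.
I's domain is down to {3}, so I = 3. Eliminate 3 elsewhere: E, F.
F's domain is down to {2}, so F = 2. Strike 2 from G.
That leaves G = 8. Strike 8 from J.
J has just one choice, so J = 6.
No further eliminations apply; H can still be any of 4, 7.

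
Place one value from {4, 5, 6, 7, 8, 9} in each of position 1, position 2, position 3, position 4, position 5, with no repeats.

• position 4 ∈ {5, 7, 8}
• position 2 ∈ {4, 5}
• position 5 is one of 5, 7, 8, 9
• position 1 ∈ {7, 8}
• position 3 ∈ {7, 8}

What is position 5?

The 5 variables together cover exactly {4, 5, 7, 8, 9} — 5 values for 5 variables — and 4 appears only in position 2's list, so position 2 = 4.
The 4 still-open variables draw from only 4 values {5, 7, 8, 9}, so each is used; only position 5 can be 9, hence position 5 = 9.

9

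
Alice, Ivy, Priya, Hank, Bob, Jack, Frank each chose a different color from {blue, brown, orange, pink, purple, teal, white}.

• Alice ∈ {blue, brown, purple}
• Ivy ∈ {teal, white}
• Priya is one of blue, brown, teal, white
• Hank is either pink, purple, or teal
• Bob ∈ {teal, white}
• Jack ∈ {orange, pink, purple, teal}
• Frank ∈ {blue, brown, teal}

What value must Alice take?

Among the 7 variables, orange fits only Jack (and all 7 values in {blue, brown, orange, pink, purple, teal, white} must be used), so Jack = orange.
Among the 6 still-open variables, pink fits only Hank (and all 6 values in {blue, brown, pink, purple, teal, white} must be used), so Hank = pink.
The 5 still-open variables draw from only 5 values {blue, brown, purple, teal, white}, so each is used; only Alice can be purple, hence Alice = purple.

purple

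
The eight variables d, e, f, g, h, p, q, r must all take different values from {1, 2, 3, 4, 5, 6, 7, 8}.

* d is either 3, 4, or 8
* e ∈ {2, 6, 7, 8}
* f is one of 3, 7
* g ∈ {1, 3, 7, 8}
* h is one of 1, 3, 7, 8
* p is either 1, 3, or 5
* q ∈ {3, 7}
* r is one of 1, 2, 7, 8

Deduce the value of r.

2

Among the 8 variables, 4 fits only d (and all 8 values in {1, 2, 3, 4, 5, 6, 7, 8} must be used), so d = 4.
Among the 7 still-open variables, 5 fits only p (and all 7 values in {1, 2, 3, 5, 6, 7, 8} must be used), so p = 5.
Among the 6 still-open variables, 6 fits only e (and all 6 values in {1, 2, 3, 6, 7, 8} must be used), so e = 6.
The 5 still-open variables together cover exactly {1, 2, 3, 7, 8} — 5 values for 5 variables — and 2 appears only in r's list, so r = 2.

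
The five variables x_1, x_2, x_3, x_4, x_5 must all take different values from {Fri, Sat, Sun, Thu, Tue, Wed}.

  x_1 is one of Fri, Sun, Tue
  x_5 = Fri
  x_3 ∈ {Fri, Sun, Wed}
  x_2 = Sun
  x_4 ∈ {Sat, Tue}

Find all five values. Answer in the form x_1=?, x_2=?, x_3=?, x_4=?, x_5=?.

x_2's domain is down to {Sun}, so x_2 = Sun. Eliminate Sun elsewhere: x_1, x_3.
That leaves x_5 = Fri. Strike Fri from x_1, x_3.
x_1 must be Tue (only option left). Eliminate Tue elsewhere: x_4.
x_3's domain is down to {Wed}, so x_3 = Wed.
x_4 must be Sat (only option left).

x_1=Tue, x_2=Sun, x_3=Wed, x_4=Sat, x_5=Fri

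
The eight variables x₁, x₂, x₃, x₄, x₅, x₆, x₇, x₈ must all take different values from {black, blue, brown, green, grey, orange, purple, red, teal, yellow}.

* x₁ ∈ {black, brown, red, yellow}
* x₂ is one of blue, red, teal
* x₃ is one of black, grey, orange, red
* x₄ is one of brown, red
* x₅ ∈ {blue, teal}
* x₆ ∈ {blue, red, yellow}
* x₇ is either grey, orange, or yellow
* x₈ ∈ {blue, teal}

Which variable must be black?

x₁

x₅ and x₈ share exactly the 2 values {blue, teal}; by pigeonhole those values go to them, so strike blue, teal from x₂, x₆.
x₂ has just one choice, so x₂ = red. Eliminate red elsewhere: x₁, x₃, x₄, x₆.
x₄ must be brown (only option left). Eliminate brown elsewhere: x₁.
x₆ must be yellow (only option left). So x₁, x₇ can't be yellow.
So black goes to x₁.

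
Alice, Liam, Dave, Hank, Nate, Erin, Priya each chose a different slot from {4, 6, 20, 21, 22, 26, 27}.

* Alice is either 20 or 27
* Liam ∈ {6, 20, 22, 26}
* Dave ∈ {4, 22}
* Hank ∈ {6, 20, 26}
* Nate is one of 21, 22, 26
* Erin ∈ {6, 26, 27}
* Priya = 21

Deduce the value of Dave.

Priya has just one choice, so Priya = 21. Remove 21 from Nate.
The 6 still-open variables draw from only 6 values {4, 6, 20, 22, 26, 27}, so each is used; only Dave can be 4, hence Dave = 4.

4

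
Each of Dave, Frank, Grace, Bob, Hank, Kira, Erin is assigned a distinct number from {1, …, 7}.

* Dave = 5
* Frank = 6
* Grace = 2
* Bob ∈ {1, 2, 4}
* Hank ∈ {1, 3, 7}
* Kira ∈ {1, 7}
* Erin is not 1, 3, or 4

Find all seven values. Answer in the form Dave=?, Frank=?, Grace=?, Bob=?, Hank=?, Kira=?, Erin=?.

Dave=5, Frank=6, Grace=2, Bob=4, Hank=3, Kira=1, Erin=7

Dave's domain is down to {5}, so Dave = 5. Remove 5 from Erin.
Frank has just one choice, so Frank = 6. So Erin can't be 6.
Grace has just one choice, so Grace = 2. Strike 2 from Bob, Erin.
Erin has just one choice, so Erin = 7. So Hank, Kira can't be 7.
Kira's domain is down to {1}, so Kira = 1. Remove 1 from Bob, Hank.
That leaves Bob = 4.
That leaves Hank = 3.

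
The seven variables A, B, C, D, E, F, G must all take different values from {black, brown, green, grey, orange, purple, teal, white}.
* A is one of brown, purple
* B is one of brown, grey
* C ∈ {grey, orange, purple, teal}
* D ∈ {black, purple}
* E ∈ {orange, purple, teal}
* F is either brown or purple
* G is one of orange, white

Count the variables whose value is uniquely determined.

3

The 7 variables draw from only 7 values {black, brown, grey, orange, purple, teal, white}, so each is used; only D can be black, hence D = black.
The 6 still-open variables together cover exactly {brown, grey, orange, purple, teal, white} — 6 values for 6 variables — and white appears only in G's list, so G = white.
A and F between them cover only {brown, purple} — a naked pair. Remove those values from B, C, E.
B has just one choice, so B = grey. Eliminate grey elsewhere: C.
Determined: B=grey, D=black, G=white. The other variables each still have more than one consistent value. That makes 3.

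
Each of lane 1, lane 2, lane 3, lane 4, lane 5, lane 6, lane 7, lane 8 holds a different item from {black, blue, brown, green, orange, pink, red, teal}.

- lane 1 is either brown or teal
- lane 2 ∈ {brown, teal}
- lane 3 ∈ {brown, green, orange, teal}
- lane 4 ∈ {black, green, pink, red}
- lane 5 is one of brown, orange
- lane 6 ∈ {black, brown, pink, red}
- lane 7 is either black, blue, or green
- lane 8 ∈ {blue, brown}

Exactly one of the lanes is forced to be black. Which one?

lane 7

lane 1 and lane 2 share exactly the 2 values {brown, teal}; by pigeonhole those values go to them, so strike brown, teal from lane 3, lane 5, lane 6, lane 8.
lane 5's domain is down to {orange}, so lane 5 = orange. Eliminate orange elsewhere: lane 3.
That leaves lane 8 = blue. Strike blue from lane 7.
lane 3 must be green (only option left). Strike green from lane 4, lane 7.
So black goes to lane 7.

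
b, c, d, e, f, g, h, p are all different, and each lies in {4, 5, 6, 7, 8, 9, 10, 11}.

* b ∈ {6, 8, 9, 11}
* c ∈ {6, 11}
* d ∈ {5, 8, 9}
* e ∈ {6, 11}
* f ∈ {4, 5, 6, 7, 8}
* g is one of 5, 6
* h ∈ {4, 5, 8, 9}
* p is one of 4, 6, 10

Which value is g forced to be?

The 8 variables draw from only 8 values {4, 5, 6, 7, 8, 9, 10, 11}, so each is used; only f can be 7, hence f = 7.
Among the 7 still-open variables, 10 fits only p (and all 7 values in {4, 5, 6, 8, 9, 10, 11} must be used), so p = 10.
The 6 still-open variables draw from only 6 values {4, 5, 6, 8, 9, 11}, so each is used; only h can be 4, hence h = 4.
The 2 variables c and e are confined to {6, 11}, which locks those values in; drop them from b, g.
So g = 5.

5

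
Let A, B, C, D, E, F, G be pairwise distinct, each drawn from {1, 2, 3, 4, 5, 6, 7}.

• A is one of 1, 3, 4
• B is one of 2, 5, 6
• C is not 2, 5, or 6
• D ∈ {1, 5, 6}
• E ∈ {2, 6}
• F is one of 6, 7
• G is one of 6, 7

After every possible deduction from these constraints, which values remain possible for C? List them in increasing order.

The 2 variables F and G are confined to {6, 7}, which locks those values in; drop them from B, C, D, E.
That leaves E = 2. Strike 2 from B.
B has just one choice, so B = 5. Strike 5 from D.
D must be 1 (only option left). So A, C can't be 1.
No further eliminations apply; C can still be any of 3, 4.

3, 4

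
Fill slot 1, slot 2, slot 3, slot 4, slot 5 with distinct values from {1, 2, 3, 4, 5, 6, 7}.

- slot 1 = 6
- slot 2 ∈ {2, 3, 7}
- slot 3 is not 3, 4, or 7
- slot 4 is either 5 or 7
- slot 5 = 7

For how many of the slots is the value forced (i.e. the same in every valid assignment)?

slot 1 must be 6 (only option left). Remove 6 from slot 3.
That leaves slot 5 = 7. Remove 7 from slot 2, slot 4.
slot 4 has just one choice, so slot 4 = 5. So slot 3 can't be 5.
Determined: slot 1=6, slot 4=5, slot 5=7. The other slots each still have more than one consistent value. That makes 3.

3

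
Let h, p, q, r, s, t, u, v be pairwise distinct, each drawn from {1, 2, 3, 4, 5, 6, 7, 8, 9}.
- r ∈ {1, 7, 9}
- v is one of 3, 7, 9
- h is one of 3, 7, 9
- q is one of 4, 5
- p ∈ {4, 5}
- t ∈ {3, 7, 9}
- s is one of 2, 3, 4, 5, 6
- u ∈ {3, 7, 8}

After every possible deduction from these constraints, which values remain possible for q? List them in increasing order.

4, 5

The 2 variables p and q are confined to {4, 5}, which locks those values in; drop them from s.
h, t, v share exactly the 3 values {3, 7, 9}; by pigeonhole those values go to them, so strike 3, 7, 9 from r, s, u.
r's domain is down to {1}, so r = 1.
u's domain is down to {8}, so u = 8.
No further eliminations apply; q can still be any of 4, 5.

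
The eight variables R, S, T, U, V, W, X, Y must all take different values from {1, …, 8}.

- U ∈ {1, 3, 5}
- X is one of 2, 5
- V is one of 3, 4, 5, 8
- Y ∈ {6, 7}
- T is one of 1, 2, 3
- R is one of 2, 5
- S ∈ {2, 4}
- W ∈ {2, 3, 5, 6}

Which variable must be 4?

The 8 variables together cover exactly {1, 2, 3, 4, 5, 6, 7, 8} — 8 values for 8 variables — and 7 appears only in Y's list, so Y = 7.
Among the 7 still-open variables, 6 fits only W (and all 7 values in {1, 2, 3, 4, 5, 6, 8} must be used), so W = 6.
Among the 6 still-open variables, 8 fits only V (and all 6 values in {1, 2, 3, 4, 5, 8} must be used), so V = 8.
The 5 still-open variables draw from only 5 values {1, 2, 3, 4, 5}, so each is used; only S can be 4, hence S = 4.

S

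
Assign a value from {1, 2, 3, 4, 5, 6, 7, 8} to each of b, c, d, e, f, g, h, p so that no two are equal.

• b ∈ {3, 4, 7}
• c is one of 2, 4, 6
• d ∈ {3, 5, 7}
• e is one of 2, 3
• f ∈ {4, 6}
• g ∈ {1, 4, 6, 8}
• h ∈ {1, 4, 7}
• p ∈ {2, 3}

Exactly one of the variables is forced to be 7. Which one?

b

Among the 8 variables, 5 fits only d (and all 8 values in {1, 2, 3, 4, 5, 6, 7, 8} must be used), so d = 5.
The 7 still-open variables together cover exactly {1, 2, 3, 4, 6, 7, 8} — 7 values for 7 variables — and 8 appears only in g's list, so g = 8.
The 6 still-open variables together cover exactly {1, 2, 3, 4, 6, 7} — 6 values for 6 variables — and 1 appears only in h's list, so h = 1.
The 5 still-open variables draw from only 5 values {2, 3, 4, 6, 7}, so each is used; only b can be 7, hence b = 7.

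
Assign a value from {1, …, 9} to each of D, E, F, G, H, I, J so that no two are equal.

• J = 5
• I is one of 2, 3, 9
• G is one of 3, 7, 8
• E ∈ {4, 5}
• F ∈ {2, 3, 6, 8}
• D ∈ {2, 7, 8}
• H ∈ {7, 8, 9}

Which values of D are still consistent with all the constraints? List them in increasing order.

J's domain is down to {5}, so J = 5. Strike 5 from E.
That leaves E = 4.
No further eliminations apply; D can still be any of 2, 7, 8.

2, 7, 8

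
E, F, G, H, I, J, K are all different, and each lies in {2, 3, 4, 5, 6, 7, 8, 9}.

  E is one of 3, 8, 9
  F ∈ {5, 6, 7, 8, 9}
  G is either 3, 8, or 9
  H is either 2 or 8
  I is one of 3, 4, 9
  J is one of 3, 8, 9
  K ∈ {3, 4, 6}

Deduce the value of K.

6

The 3 variables E, G, J are confined to {3, 8, 9}, which locks those values in; drop them from F, H, I, K.
H must be 2 (only option left).
That leaves I = 4. Remove 4 from K.
So K = 6.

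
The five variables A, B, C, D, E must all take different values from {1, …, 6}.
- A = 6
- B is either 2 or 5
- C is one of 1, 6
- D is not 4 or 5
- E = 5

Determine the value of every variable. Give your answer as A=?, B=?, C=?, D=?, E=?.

A's domain is down to {6}, so A = 6. Eliminate 6 elsewhere: C, D.
C must be 1 (only option left). Strike 1 from D.
E has just one choice, so E = 5. Strike 5 from B.
B's domain is down to {2}, so B = 2. Remove 2 from D.
That leaves D = 3.

A=6, B=2, C=1, D=3, E=5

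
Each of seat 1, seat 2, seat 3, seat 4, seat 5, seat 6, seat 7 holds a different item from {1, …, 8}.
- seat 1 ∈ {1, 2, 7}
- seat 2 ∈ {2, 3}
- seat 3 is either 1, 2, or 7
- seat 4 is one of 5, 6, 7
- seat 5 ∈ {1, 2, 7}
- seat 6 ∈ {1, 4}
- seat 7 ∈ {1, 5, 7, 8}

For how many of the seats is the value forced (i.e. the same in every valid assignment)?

2

The 3 variables seat 1, seat 3, seat 5 are confined to {1, 2, 7}, which locks those values in; drop them from seat 2, seat 4, seat 6, seat 7.
seat 2 must be 3 (only option left).
That leaves seat 6 = 4.
Determined: seat 2=3, seat 6=4. The other seats each still have more than one consistent value. That makes 2.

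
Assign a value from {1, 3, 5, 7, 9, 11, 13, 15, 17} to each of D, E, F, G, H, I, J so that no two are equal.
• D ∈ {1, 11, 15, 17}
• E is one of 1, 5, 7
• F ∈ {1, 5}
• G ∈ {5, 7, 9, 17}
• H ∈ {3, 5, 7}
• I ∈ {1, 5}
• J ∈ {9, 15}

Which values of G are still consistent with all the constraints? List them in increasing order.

9, 17

F and I between them cover only {1, 5} — a naked pair. Remove those values from D, E, G, H.
E must be 7 (only option left). Eliminate 7 elsewhere: G, H.
H's domain is down to {3}, so H = 3.
No further eliminations apply; G can still be any of 9, 17.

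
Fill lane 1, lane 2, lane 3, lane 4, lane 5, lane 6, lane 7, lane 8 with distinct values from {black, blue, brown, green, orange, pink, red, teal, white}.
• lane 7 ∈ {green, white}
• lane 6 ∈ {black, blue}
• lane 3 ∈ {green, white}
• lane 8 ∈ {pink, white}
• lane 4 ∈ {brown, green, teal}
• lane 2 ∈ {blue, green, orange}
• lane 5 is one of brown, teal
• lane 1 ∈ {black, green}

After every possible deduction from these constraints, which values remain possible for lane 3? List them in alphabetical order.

green, white

The 8 variables together cover exactly {black, blue, brown, green, orange, pink, teal, white} — 8 values for 8 variables — and orange appears only in lane 2's list, so lane 2 = orange.
The 7 still-open variables draw from only 7 values {black, blue, brown, green, pink, teal, white}, so each is used; only lane 6 can be blue, hence lane 6 = blue.
The 6 still-open variables draw from only 6 values {black, brown, green, pink, teal, white}, so each is used; only lane 1 can be black, hence lane 1 = black.
The 5 still-open variables together cover exactly {brown, green, pink, teal, white} — 5 values for 5 variables — and pink appears only in lane 8's list, so lane 8 = pink.
lane 3 and lane 7 between them cover only {green, white} — a naked pair. Remove those values from lane 4.
No further eliminations apply; lane 3 can still be any of green, white.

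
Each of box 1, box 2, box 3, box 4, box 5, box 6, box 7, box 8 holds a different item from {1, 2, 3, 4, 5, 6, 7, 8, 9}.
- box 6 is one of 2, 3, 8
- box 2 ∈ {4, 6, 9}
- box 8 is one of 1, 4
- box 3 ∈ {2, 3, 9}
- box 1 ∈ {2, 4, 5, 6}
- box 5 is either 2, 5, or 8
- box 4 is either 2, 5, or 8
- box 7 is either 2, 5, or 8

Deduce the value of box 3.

9

Among the 8 variables, 1 fits only box 8 (and all 8 values in {1, 2, 3, 4, 5, 6, 8, 9} must be used), so box 8 = 1.
box 4, box 5, box 7 share exactly the 3 values {2, 5, 8}; by pigeonhole those values go to them, so strike 2, 5, 8 from box 1, box 3, box 6.
box 6 has just one choice, so box 6 = 3. So box 3 can't be 3.
So box 3 = 9.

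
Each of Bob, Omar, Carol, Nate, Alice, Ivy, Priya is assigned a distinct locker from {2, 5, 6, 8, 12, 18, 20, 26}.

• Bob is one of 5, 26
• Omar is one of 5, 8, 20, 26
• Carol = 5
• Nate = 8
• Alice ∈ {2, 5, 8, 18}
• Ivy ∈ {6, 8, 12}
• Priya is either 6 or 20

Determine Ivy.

Carol's domain is down to {5}, so Carol = 5. So Bob, Omar, Alice can't be 5.
Nate must be 8 (only option left). So Omar, Alice, Ivy can't be 8.
Bob has just one choice, so Bob = 26. Remove 26 from Omar.
That leaves Omar = 20. Eliminate 20 elsewhere: Priya.
Priya must be 6 (only option left). So Ivy can't be 6.
So Ivy = 12.

12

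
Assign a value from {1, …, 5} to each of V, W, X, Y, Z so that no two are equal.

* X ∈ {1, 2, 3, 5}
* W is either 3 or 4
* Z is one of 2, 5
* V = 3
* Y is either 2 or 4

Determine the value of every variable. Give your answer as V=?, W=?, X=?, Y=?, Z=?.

V=3, W=4, X=1, Y=2, Z=5

V must be 3 (only option left). Strike 3 from W, X.
W's domain is down to {4}, so W = 4. Strike 4 from Y.
Y's domain is down to {2}, so Y = 2. Eliminate 2 elsewhere: X, Z.
Z has just one choice, so Z = 5. So X can't be 5.
X has just one choice, so X = 1.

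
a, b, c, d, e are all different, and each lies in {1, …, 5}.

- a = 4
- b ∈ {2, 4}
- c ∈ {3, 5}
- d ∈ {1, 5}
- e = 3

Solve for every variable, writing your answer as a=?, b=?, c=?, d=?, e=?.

a has just one choice, so a = 4. Eliminate 4 elsewhere: b.
b has just one choice, so b = 2.
e's domain is down to {3}, so e = 3. So c can't be 3.
c must be 5 (only option left). Strike 5 from d.
d must be 1 (only option left).

a=4, b=2, c=5, d=1, e=3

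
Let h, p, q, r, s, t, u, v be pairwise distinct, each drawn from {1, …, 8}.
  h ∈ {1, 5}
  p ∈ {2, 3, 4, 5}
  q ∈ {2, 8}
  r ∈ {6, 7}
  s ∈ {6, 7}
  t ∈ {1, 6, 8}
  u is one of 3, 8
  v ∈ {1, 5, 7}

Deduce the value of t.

The 8 variables draw from only 8 values {1, 2, 3, 4, 5, 6, 7, 8}, so each is used; only p can be 4, hence p = 4.
The 7 still-open variables together cover exactly {1, 2, 3, 5, 6, 7, 8} — 7 values for 7 variables — and 2 appears only in q's list, so q = 2.
The 6 still-open variables draw from only 6 values {1, 3, 5, 6, 7, 8}, so each is used; only u can be 3, hence u = 3.
Among the 5 still-open variables, 8 fits only t (and all 5 values in {1, 5, 6, 7, 8} must be used), so t = 8.

8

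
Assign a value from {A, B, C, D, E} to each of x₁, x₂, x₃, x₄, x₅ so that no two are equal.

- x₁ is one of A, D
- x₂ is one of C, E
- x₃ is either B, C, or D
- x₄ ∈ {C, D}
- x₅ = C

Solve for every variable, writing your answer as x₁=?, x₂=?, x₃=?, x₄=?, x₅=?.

x₁=A, x₂=E, x₃=B, x₄=D, x₅=C

x₅ has just one choice, so x₅ = C. Strike C from x₂, x₃, x₄.
That leaves x₂ = E.
x₄ must be D (only option left). Remove D from x₁, x₃.
x₁ has just one choice, so x₁ = A.
That leaves x₃ = B.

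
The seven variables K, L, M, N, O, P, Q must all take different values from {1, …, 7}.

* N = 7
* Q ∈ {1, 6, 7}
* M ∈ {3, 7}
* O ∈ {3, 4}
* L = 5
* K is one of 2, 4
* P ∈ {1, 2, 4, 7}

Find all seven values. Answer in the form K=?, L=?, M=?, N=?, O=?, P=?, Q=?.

L has just one choice, so L = 5.
N's domain is down to {7}, so N = 7. Remove 7 from M, P, Q.
That leaves M = 3. Eliminate 3 elsewhere: O.
O's domain is down to {4}, so O = 4. Strike 4 from K, P.
K must be 2 (only option left). Strike 2 from P.
That leaves P = 1. Eliminate 1 elsewhere: Q.
Q must be 6 (only option left).

K=2, L=5, M=3, N=7, O=4, P=1, Q=6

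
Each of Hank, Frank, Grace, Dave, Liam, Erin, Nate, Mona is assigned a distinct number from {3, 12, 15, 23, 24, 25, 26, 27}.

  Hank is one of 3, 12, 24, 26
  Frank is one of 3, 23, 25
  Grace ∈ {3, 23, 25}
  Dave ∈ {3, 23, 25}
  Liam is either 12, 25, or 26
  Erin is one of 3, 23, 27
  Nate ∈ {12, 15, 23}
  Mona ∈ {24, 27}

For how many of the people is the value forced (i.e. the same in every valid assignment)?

3

Among the 8 variables, 15 fits only Nate (and all 8 values in {3, 12, 15, 23, 24, 25, 26, 27} must be used), so Nate = 15.
Frank, Grace, Dave between them cover only {3, 23, 25} — a naked triple. Remove those values from Hank, Liam, Erin.
Erin's domain is down to {27}, so Erin = 27. So Mona can't be 27.
That leaves Mona = 24. Remove 24 from Hank.
Determined: Erin=27, Nate=15, Mona=24. The other people each still have more than one consistent value. That makes 3.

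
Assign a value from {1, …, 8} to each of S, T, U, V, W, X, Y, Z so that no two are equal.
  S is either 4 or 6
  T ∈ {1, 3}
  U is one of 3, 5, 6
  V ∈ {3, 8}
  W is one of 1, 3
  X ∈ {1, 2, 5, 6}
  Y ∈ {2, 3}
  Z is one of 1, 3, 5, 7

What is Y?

2

The 8 variables together cover exactly {1, 2, 3, 4, 5, 6, 7, 8} — 8 values for 8 variables — and 4 appears only in S's list, so S = 4.
The 7 still-open variables draw from only 7 values {1, 2, 3, 5, 6, 7, 8}, so each is used; only Z can be 7, hence Z = 7.
The 6 still-open variables together cover exactly {1, 2, 3, 5, 6, 8} — 6 values for 6 variables — and 8 appears only in V's list, so V = 8.
T and W share exactly the 2 values {1, 3}; by pigeonhole those values go to them, so strike 1, 3 from U, X, Y.
So Y = 2.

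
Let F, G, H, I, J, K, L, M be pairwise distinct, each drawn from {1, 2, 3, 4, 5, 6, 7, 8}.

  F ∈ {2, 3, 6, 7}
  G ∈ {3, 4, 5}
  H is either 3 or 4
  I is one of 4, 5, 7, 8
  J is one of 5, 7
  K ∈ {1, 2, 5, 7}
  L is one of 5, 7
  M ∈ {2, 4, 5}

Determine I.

8

The 8 variables together cover exactly {1, 2, 3, 4, 5, 6, 7, 8} — 8 values for 8 variables — and 1 appears only in K's list, so K = 1.
The 7 still-open variables draw from only 7 values {2, 3, 4, 5, 6, 7, 8}, so each is used; only F can be 6, hence F = 6.
The 6 still-open variables draw from only 6 values {2, 3, 4, 5, 7, 8}, so each is used; only M can be 2, hence M = 2.
The 5 still-open variables draw from only 5 values {3, 4, 5, 7, 8}, so each is used; only I can be 8, hence I = 8.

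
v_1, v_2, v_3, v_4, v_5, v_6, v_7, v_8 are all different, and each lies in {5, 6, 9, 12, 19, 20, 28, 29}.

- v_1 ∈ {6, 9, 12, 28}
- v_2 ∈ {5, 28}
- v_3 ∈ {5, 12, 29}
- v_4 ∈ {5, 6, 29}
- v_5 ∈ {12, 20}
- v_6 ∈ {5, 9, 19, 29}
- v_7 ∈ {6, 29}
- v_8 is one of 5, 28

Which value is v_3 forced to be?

12

Among the 8 variables, 19 fits only v_6 (and all 8 values in {5, 6, 9, 12, 19, 20, 28, 29} must be used), so v_6 = 19.
The 7 still-open variables draw from only 7 values {5, 6, 9, 12, 20, 28, 29}, so each is used; only v_1 can be 9, hence v_1 = 9.
Among the 6 still-open variables, 20 fits only v_5 (and all 6 values in {5, 6, 12, 20, 28, 29} must be used), so v_5 = 20.
The 5 still-open variables draw from only 5 values {5, 6, 12, 28, 29}, so each is used; only v_3 can be 12, hence v_3 = 12.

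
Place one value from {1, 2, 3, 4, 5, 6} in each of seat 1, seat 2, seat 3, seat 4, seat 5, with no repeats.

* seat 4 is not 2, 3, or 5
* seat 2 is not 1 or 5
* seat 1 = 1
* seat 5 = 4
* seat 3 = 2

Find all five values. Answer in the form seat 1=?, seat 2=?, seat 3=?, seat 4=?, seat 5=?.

seat 1's domain is down to {1}, so seat 1 = 1. Eliminate 1 elsewhere: seat 4.
seat 3 must be 2 (only option left). Remove 2 from seat 2.
That leaves seat 5 = 4. So seat 2, seat 4 can't be 4.
seat 4 has just one choice, so seat 4 = 6. Eliminate 6 elsewhere: seat 2.
That leaves seat 2 = 3.

seat 1=1, seat 2=3, seat 3=2, seat 4=6, seat 5=4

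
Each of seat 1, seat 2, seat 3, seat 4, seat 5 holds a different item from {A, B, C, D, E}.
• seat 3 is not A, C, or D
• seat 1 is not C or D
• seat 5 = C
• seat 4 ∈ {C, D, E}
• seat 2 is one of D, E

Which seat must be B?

seat 5 must be C (only option left). So seat 4 can't be C.
Among the 4 still-open variables, A fits only seat 1 (and all 4 values in {A, B, D, E} must be used), so seat 1 = A.
The 3 still-open variables draw from only 3 values {B, D, E}, so each is used; only seat 3 can be B, hence seat 3 = B.

seat 3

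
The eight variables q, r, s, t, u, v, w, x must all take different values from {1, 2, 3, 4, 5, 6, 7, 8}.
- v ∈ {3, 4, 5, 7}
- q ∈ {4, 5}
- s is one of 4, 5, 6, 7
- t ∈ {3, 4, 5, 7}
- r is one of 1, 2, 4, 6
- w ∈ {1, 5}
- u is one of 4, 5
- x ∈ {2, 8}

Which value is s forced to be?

6

The 8 variables draw from only 8 values {1, 2, 3, 4, 5, 6, 7, 8}, so each is used; only x can be 8, hence x = 8.
The 7 still-open variables together cover exactly {1, 2, 3, 4, 5, 6, 7} — 7 values for 7 variables — and 2 appears only in r's list, so r = 2.
The 6 still-open variables together cover exactly {1, 3, 4, 5, 6, 7} — 6 values for 6 variables — and 1 appears only in w's list, so w = 1.
The 5 still-open variables together cover exactly {3, 4, 5, 6, 7} — 5 values for 5 variables — and 6 appears only in s's list, so s = 6.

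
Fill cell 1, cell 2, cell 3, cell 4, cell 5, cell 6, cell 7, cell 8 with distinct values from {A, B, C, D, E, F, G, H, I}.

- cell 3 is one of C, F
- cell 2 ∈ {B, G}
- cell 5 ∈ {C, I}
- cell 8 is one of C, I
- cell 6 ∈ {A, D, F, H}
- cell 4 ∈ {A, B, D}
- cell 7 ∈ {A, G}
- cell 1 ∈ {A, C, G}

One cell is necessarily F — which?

The 8 variables together cover exactly {A, B, C, D, F, G, H, I} — 8 values for 8 variables — and H appears only in cell 6's list, so cell 6 = H.
The 7 still-open variables together cover exactly {A, B, C, D, F, G, I} — 7 values for 7 variables — and D appears only in cell 4's list, so cell 4 = D.
The 6 still-open variables together cover exactly {A, B, C, F, G, I} — 6 values for 6 variables — and B appears only in cell 2's list, so cell 2 = B.
The 5 still-open variables draw from only 5 values {A, C, F, G, I}, so each is used; only cell 3 can be F, hence cell 3 = F.

cell 3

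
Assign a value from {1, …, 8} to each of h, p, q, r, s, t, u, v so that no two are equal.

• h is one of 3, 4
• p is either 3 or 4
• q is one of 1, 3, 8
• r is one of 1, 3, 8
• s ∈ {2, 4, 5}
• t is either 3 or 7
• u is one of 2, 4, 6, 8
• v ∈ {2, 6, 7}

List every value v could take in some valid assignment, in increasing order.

2, 6

Among the 8 variables, 5 fits only s (and all 8 values in {1, 2, 3, 4, 5, 6, 7, 8} must be used), so s = 5.
The 2 variables h and p are confined to {3, 4}, which locks those values in; drop them from q, r, t, u.
t has just one choice, so t = 7. Eliminate 7 elsewhere: v.
q and r share exactly the 2 values {1, 8}; by pigeonhole those values go to them, so strike 1, 8 from u.
No further eliminations apply; v can still be any of 2, 6.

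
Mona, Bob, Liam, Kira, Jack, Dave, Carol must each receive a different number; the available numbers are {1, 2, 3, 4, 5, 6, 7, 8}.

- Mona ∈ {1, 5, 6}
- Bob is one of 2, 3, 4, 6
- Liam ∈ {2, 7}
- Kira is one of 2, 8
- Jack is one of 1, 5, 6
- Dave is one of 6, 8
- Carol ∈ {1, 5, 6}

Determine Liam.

7

Mona, Jack, Carol between them cover only {1, 5, 6} — a naked triple. Remove those values from Bob, Dave.
Dave's domain is down to {8}, so Dave = 8. Eliminate 8 elsewhere: Kira.
Kira's domain is down to {2}, so Kira = 2. Eliminate 2 elsewhere: Bob, Liam.
So Liam = 7.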